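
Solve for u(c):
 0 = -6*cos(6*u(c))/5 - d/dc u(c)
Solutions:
 6*c/5 - log(sin(6*u(c)) - 1)/12 + log(sin(6*u(c)) + 1)/12 = C1


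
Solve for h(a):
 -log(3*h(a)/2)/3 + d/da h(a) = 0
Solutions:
 3*Integral(1/(-log(_y) - log(3) + log(2)), (_y, h(a))) = C1 - a


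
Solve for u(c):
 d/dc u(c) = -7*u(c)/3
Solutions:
 u(c) = C1*exp(-7*c/3)


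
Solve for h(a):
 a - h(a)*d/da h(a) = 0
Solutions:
 h(a) = -sqrt(C1 + a^2)
 h(a) = sqrt(C1 + a^2)


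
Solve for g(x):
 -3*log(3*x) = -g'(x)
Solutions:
 g(x) = C1 + 3*x*log(x) - 3*x + x*log(27)


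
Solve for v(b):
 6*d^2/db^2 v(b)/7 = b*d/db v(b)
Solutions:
 v(b) = C1 + C2*erfi(sqrt(21)*b/6)


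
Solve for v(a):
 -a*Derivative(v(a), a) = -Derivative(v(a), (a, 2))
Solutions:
 v(a) = C1 + C2*erfi(sqrt(2)*a/2)


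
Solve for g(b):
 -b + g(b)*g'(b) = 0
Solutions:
 g(b) = -sqrt(C1 + b^2)
 g(b) = sqrt(C1 + b^2)


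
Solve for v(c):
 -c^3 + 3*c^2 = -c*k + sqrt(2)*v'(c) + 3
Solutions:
 v(c) = C1 - sqrt(2)*c^4/8 + sqrt(2)*c^3/2 + sqrt(2)*c^2*k/4 - 3*sqrt(2)*c/2


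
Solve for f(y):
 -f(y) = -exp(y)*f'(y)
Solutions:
 f(y) = C1*exp(-exp(-y))


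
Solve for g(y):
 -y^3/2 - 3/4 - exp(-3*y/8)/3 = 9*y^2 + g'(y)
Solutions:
 g(y) = C1 - y^4/8 - 3*y^3 - 3*y/4 + 8*exp(-3*y/8)/9


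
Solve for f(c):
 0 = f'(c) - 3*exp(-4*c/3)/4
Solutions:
 f(c) = C1 - 9*exp(-4*c/3)/16


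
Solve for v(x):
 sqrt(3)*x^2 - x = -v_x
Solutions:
 v(x) = C1 - sqrt(3)*x^3/3 + x^2/2


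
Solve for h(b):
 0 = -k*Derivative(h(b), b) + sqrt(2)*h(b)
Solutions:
 h(b) = C1*exp(sqrt(2)*b/k)


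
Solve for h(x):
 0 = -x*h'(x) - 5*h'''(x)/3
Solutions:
 h(x) = C1 + Integral(C2*airyai(-3^(1/3)*5^(2/3)*x/5) + C3*airybi(-3^(1/3)*5^(2/3)*x/5), x)


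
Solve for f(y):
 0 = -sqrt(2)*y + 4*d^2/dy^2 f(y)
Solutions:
 f(y) = C1 + C2*y + sqrt(2)*y^3/24


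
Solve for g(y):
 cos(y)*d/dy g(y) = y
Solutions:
 g(y) = C1 + Integral(y/cos(y), y)


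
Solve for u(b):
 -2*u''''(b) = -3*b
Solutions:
 u(b) = C1 + C2*b + C3*b^2 + C4*b^3 + b^5/80


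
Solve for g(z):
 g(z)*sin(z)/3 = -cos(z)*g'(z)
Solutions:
 g(z) = C1*cos(z)^(1/3)


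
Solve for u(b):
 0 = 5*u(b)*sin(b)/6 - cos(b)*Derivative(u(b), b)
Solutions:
 u(b) = C1/cos(b)^(5/6)


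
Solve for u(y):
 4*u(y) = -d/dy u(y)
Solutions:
 u(y) = C1*exp(-4*y)


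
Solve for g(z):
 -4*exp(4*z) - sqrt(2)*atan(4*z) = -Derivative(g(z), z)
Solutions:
 g(z) = C1 + sqrt(2)*(z*atan(4*z) - log(16*z^2 + 1)/8) + exp(4*z)


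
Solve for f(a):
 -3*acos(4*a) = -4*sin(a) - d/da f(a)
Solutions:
 f(a) = C1 + 3*a*acos(4*a) - 3*sqrt(1 - 16*a^2)/4 + 4*cos(a)


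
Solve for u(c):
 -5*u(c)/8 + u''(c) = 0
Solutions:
 u(c) = C1*exp(-sqrt(10)*c/4) + C2*exp(sqrt(10)*c/4)


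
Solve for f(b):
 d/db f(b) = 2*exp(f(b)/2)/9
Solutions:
 f(b) = 2*log(-1/(C1 + 2*b)) + 2*log(18)


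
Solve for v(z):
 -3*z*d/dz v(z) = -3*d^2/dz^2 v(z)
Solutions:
 v(z) = C1 + C2*erfi(sqrt(2)*z/2)


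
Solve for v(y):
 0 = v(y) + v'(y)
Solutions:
 v(y) = C1*exp(-y)


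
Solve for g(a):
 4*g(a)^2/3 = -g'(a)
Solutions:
 g(a) = 3/(C1 + 4*a)


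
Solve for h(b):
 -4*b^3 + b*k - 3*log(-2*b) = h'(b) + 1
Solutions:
 h(b) = C1 - b^4 + b^2*k/2 - 3*b*log(-b) + b*(2 - 3*log(2))


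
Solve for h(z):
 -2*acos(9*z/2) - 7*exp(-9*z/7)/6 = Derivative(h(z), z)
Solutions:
 h(z) = C1 - 2*z*acos(9*z/2) + 2*sqrt(4 - 81*z^2)/9 + 49*exp(-9*z/7)/54


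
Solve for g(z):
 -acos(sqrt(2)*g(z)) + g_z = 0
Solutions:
 Integral(1/acos(sqrt(2)*_y), (_y, g(z))) = C1 + z


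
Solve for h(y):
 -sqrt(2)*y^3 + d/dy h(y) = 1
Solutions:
 h(y) = C1 + sqrt(2)*y^4/4 + y


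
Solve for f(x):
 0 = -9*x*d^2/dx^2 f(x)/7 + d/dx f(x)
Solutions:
 f(x) = C1 + C2*x^(16/9)


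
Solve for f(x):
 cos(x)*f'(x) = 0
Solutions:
 f(x) = C1


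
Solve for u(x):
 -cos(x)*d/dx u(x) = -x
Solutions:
 u(x) = C1 + Integral(x/cos(x), x)


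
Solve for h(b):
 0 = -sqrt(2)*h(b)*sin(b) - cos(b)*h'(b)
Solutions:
 h(b) = C1*cos(b)^(sqrt(2))


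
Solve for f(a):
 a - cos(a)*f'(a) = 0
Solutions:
 f(a) = C1 + Integral(a/cos(a), a)


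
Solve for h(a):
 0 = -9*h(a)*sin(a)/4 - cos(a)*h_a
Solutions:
 h(a) = C1*cos(a)^(9/4)


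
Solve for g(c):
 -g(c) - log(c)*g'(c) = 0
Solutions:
 g(c) = C1*exp(-li(c))


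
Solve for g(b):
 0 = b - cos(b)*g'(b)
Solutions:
 g(b) = C1 + Integral(b/cos(b), b)


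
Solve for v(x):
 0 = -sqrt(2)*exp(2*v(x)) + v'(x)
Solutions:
 v(x) = log(-sqrt(-1/(C1 + sqrt(2)*x))) - log(2)/2
 v(x) = log(-1/(C1 + sqrt(2)*x))/2 - log(2)/2


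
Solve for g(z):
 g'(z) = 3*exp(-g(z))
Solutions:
 g(z) = log(C1 + 3*z)


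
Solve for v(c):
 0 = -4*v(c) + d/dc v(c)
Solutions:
 v(c) = C1*exp(4*c)


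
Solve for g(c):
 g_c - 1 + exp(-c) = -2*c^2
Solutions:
 g(c) = C1 - 2*c^3/3 + c + exp(-c)


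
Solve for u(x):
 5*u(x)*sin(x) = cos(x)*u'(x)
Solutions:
 u(x) = C1/cos(x)^5


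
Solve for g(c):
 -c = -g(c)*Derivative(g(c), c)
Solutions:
 g(c) = -sqrt(C1 + c^2)
 g(c) = sqrt(C1 + c^2)


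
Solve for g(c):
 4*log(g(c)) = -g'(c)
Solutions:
 li(g(c)) = C1 - 4*c


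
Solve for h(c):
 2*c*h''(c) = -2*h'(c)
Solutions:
 h(c) = C1 + C2*log(c)


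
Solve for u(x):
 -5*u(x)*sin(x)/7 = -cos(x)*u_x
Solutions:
 u(x) = C1/cos(x)^(5/7)


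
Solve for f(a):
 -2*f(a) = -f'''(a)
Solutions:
 f(a) = C3*exp(2^(1/3)*a) + (C1*sin(2^(1/3)*sqrt(3)*a/2) + C2*cos(2^(1/3)*sqrt(3)*a/2))*exp(-2^(1/3)*a/2)


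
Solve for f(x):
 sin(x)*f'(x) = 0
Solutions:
 f(x) = C1


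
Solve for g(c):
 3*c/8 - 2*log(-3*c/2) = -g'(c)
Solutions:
 g(c) = C1 - 3*c^2/16 + 2*c*log(-c) + 2*c*(-1 - log(2) + log(3))


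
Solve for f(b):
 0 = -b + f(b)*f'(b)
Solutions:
 f(b) = -sqrt(C1 + b^2)
 f(b) = sqrt(C1 + b^2)


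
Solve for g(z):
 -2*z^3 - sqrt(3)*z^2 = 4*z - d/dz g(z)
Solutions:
 g(z) = C1 + z^4/2 + sqrt(3)*z^3/3 + 2*z^2


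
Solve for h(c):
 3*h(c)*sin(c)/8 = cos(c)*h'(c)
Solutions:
 h(c) = C1/cos(c)^(3/8)


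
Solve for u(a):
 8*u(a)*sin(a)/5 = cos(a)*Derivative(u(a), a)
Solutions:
 u(a) = C1/cos(a)^(8/5)


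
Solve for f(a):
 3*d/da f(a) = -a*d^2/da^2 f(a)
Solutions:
 f(a) = C1 + C2/a^2


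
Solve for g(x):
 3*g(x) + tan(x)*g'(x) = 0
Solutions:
 g(x) = C1/sin(x)^3


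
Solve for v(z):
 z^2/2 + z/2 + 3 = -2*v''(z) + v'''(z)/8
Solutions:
 v(z) = C1 + C2*z + C3*exp(16*z) - z^4/48 - 3*z^3/64 - 777*z^2/1024


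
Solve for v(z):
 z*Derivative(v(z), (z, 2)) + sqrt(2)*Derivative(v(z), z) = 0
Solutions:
 v(z) = C1 + C2*z^(1 - sqrt(2))


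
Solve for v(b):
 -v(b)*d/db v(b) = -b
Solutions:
 v(b) = -sqrt(C1 + b^2)
 v(b) = sqrt(C1 + b^2)


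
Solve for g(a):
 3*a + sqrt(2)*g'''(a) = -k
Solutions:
 g(a) = C1 + C2*a + C3*a^2 - sqrt(2)*a^4/16 - sqrt(2)*a^3*k/12


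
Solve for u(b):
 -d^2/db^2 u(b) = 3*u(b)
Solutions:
 u(b) = C1*sin(sqrt(3)*b) + C2*cos(sqrt(3)*b)


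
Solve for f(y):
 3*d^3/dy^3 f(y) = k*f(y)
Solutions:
 f(y) = C1*exp(3^(2/3)*k^(1/3)*y/3) + C2*exp(k^(1/3)*y*(-3^(2/3) + 3*3^(1/6)*I)/6) + C3*exp(-k^(1/3)*y*(3^(2/3) + 3*3^(1/6)*I)/6)


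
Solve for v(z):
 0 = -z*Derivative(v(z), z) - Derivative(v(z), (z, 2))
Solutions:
 v(z) = C1 + C2*erf(sqrt(2)*z/2)


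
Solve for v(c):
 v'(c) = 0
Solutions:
 v(c) = C1


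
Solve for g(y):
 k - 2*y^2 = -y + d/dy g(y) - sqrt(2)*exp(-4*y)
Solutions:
 g(y) = C1 + k*y - 2*y^3/3 + y^2/2 - sqrt(2)*exp(-4*y)/4


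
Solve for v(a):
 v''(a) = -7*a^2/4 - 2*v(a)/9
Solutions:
 v(a) = C1*sin(sqrt(2)*a/3) + C2*cos(sqrt(2)*a/3) - 63*a^2/8 + 567/8


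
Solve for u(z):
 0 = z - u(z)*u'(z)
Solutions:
 u(z) = -sqrt(C1 + z^2)
 u(z) = sqrt(C1 + z^2)


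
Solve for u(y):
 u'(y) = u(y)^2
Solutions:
 u(y) = -1/(C1 + y)


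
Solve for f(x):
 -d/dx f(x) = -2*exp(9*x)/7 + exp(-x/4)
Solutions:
 f(x) = C1 + 2*exp(9*x)/63 + 4*exp(-x/4)


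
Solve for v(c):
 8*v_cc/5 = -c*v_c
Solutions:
 v(c) = C1 + C2*erf(sqrt(5)*c/4)


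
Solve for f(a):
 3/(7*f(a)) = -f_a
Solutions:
 f(a) = -sqrt(C1 - 42*a)/7
 f(a) = sqrt(C1 - 42*a)/7


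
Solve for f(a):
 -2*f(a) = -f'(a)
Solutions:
 f(a) = C1*exp(2*a)


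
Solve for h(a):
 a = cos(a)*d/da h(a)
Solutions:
 h(a) = C1 + Integral(a/cos(a), a)


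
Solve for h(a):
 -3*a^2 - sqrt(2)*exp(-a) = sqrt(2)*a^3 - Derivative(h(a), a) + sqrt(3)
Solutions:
 h(a) = C1 + sqrt(2)*a^4/4 + a^3 + sqrt(3)*a - sqrt(2)*exp(-a)


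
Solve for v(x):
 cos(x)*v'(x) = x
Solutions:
 v(x) = C1 + Integral(x/cos(x), x)


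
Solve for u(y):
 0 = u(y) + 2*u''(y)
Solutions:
 u(y) = C1*sin(sqrt(2)*y/2) + C2*cos(sqrt(2)*y/2)


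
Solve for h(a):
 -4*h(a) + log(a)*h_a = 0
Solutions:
 h(a) = C1*exp(4*li(a))


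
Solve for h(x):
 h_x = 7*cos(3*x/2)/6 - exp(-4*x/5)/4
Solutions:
 h(x) = C1 + 7*sin(3*x/2)/9 + 5*exp(-4*x/5)/16


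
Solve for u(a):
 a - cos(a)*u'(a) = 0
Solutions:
 u(a) = C1 + Integral(a/cos(a), a)


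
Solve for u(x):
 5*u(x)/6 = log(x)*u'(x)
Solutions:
 u(x) = C1*exp(5*li(x)/6)


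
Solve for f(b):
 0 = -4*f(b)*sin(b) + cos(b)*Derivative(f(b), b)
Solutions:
 f(b) = C1/cos(b)^4


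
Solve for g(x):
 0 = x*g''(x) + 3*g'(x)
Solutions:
 g(x) = C1 + C2/x^2


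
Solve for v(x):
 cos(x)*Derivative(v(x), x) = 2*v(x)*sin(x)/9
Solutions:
 v(x) = C1/cos(x)^(2/9)


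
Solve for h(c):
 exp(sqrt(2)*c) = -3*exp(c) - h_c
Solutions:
 h(c) = C1 - 3*exp(c) - sqrt(2)*exp(sqrt(2)*c)/2


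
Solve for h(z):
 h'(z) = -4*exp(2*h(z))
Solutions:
 h(z) = log(-sqrt(-1/(C1 - 4*z))) - log(2)/2
 h(z) = log(-1/(C1 - 4*z))/2 - log(2)/2


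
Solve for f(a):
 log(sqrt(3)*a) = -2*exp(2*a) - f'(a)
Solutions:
 f(a) = C1 - a*log(a) + a*(1 - log(3)/2) - exp(2*a)


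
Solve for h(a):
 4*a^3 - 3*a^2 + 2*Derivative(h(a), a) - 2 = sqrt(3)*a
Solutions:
 h(a) = C1 - a^4/2 + a^3/2 + sqrt(3)*a^2/4 + a


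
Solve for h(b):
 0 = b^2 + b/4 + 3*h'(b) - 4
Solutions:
 h(b) = C1 - b^3/9 - b^2/24 + 4*b/3


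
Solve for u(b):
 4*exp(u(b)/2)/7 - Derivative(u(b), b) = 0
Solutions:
 u(b) = 2*log(-1/(C1 + 4*b)) + 2*log(14)


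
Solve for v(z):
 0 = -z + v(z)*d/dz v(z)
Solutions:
 v(z) = -sqrt(C1 + z^2)
 v(z) = sqrt(C1 + z^2)


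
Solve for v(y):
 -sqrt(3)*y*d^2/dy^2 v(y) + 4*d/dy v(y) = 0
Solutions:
 v(y) = C1 + C2*y^(1 + 4*sqrt(3)/3)


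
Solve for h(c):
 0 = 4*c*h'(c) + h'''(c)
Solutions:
 h(c) = C1 + Integral(C2*airyai(-2^(2/3)*c) + C3*airybi(-2^(2/3)*c), c)


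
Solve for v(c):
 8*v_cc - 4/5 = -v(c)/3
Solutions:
 v(c) = C1*sin(sqrt(6)*c/12) + C2*cos(sqrt(6)*c/12) + 12/5


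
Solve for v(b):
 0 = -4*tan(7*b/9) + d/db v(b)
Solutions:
 v(b) = C1 - 36*log(cos(7*b/9))/7


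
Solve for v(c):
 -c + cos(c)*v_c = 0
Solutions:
 v(c) = C1 + Integral(c/cos(c), c)


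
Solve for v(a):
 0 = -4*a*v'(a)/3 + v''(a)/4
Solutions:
 v(a) = C1 + C2*erfi(2*sqrt(6)*a/3)


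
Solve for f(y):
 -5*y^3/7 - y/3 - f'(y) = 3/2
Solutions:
 f(y) = C1 - 5*y^4/28 - y^2/6 - 3*y/2


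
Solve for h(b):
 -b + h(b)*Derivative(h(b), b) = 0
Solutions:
 h(b) = -sqrt(C1 + b^2)
 h(b) = sqrt(C1 + b^2)


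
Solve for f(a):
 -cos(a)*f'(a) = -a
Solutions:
 f(a) = C1 + Integral(a/cos(a), a)


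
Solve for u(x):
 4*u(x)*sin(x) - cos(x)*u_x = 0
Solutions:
 u(x) = C1/cos(x)^4


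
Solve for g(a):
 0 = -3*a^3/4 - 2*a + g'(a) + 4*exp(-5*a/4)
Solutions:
 g(a) = C1 + 3*a^4/16 + a^2 + 16*exp(-5*a/4)/5


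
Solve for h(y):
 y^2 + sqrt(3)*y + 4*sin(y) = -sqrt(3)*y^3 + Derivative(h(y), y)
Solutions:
 h(y) = C1 + sqrt(3)*y^4/4 + y^3/3 + sqrt(3)*y^2/2 - 4*cos(y)


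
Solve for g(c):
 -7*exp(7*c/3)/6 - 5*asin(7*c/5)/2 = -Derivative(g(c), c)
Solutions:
 g(c) = C1 + 5*c*asin(7*c/5)/2 + 5*sqrt(25 - 49*c^2)/14 + exp(7*c/3)/2


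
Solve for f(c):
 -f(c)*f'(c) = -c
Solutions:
 f(c) = -sqrt(C1 + c^2)
 f(c) = sqrt(C1 + c^2)


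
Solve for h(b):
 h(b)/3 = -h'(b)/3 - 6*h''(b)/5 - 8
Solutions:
 h(b) = (C1*sin(sqrt(335)*b/36) + C2*cos(sqrt(335)*b/36))*exp(-5*b/36) - 24


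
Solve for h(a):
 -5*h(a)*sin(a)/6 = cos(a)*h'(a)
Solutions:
 h(a) = C1*cos(a)^(5/6)


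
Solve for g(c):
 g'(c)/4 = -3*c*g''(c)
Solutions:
 g(c) = C1 + C2*c^(11/12)


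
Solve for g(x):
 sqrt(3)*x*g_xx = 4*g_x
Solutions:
 g(x) = C1 + C2*x^(1 + 4*sqrt(3)/3)


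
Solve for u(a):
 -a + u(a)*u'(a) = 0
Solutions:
 u(a) = -sqrt(C1 + a^2)
 u(a) = sqrt(C1 + a^2)


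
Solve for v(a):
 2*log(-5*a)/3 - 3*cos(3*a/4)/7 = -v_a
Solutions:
 v(a) = C1 - 2*a*log(-a)/3 - 2*a*log(5)/3 + 2*a/3 + 4*sin(3*a/4)/7


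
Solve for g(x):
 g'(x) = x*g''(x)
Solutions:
 g(x) = C1 + C2*x^2


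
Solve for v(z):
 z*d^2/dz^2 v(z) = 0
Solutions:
 v(z) = C1 + C2*z


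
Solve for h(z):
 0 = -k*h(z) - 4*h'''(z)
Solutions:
 h(z) = C1*exp(2^(1/3)*z*(-k)^(1/3)/2) + C2*exp(2^(1/3)*z*(-k)^(1/3)*(-1 + sqrt(3)*I)/4) + C3*exp(-2^(1/3)*z*(-k)^(1/3)*(1 + sqrt(3)*I)/4)


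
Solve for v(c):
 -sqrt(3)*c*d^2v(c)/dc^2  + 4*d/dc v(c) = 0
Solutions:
 v(c) = C1 + C2*c^(1 + 4*sqrt(3)/3)


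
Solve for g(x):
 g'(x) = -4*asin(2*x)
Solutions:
 g(x) = C1 - 4*x*asin(2*x) - 2*sqrt(1 - 4*x^2)


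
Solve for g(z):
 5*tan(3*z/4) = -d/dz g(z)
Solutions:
 g(z) = C1 + 20*log(cos(3*z/4))/3


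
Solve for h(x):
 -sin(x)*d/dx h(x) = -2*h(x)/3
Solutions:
 h(x) = C1*(cos(x) - 1)^(1/3)/(cos(x) + 1)^(1/3)


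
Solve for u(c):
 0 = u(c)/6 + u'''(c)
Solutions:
 u(c) = C3*exp(-6^(2/3)*c/6) + (C1*sin(2^(2/3)*3^(1/6)*c/4) + C2*cos(2^(2/3)*3^(1/6)*c/4))*exp(6^(2/3)*c/12)


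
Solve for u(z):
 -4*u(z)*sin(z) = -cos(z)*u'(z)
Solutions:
 u(z) = C1/cos(z)^4


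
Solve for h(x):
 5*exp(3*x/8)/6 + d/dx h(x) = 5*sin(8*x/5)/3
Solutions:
 h(x) = C1 - 20*exp(3*x/8)/9 - 25*cos(8*x/5)/24


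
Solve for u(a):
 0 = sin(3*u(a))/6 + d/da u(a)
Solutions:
 u(a) = -acos((-C1 - exp(a))/(C1 - exp(a)))/3 + 2*pi/3
 u(a) = acos((-C1 - exp(a))/(C1 - exp(a)))/3


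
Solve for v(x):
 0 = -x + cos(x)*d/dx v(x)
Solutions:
 v(x) = C1 + Integral(x/cos(x), x)


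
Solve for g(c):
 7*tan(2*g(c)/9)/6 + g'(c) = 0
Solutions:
 g(c) = -9*asin(C1*exp(-7*c/27))/2 + 9*pi/2
 g(c) = 9*asin(C1*exp(-7*c/27))/2


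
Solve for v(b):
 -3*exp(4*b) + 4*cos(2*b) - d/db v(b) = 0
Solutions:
 v(b) = C1 - 3*exp(4*b)/4 + 2*sin(2*b)


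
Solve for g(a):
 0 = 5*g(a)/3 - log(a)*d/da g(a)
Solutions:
 g(a) = C1*exp(5*li(a)/3)


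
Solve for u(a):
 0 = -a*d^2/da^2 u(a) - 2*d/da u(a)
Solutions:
 u(a) = C1 + C2/a


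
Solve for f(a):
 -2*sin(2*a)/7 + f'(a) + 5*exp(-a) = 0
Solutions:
 f(a) = C1 - cos(2*a)/7 + 5*exp(-a)


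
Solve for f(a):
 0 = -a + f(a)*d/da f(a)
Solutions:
 f(a) = -sqrt(C1 + a^2)
 f(a) = sqrt(C1 + a^2)


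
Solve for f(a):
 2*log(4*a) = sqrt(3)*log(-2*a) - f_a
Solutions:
 f(a) = C1 - a*(2 - sqrt(3))*log(a) + a*(-4*log(2) - sqrt(3) + sqrt(3)*log(2) + 2 + sqrt(3)*I*pi)


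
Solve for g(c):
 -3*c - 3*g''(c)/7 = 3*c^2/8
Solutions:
 g(c) = C1 + C2*c - 7*c^4/96 - 7*c^3/6


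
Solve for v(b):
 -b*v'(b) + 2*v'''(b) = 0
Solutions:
 v(b) = C1 + Integral(C2*airyai(2^(2/3)*b/2) + C3*airybi(2^(2/3)*b/2), b)


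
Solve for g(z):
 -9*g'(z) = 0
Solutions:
 g(z) = C1


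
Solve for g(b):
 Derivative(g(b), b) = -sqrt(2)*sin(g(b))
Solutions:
 g(b) = -acos((-C1 - exp(2*sqrt(2)*b))/(C1 - exp(2*sqrt(2)*b))) + 2*pi
 g(b) = acos((-C1 - exp(2*sqrt(2)*b))/(C1 - exp(2*sqrt(2)*b)))


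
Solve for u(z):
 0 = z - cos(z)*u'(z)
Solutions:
 u(z) = C1 + Integral(z/cos(z), z)


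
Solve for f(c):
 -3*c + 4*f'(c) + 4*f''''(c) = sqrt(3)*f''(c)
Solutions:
 f(c) = C1 + C2*exp(c*(2^(1/3)*3^(5/6)/(sqrt(9 - sqrt(3)/16) + 3)^(1/3) + 2*6^(2/3)*(sqrt(9 - sqrt(3)/16) + 3)^(1/3))/24)*sin(2^(1/3)*c*(-2*2^(1/3)*sqrt(3)*(sqrt(729 - 81*sqrt(3)/16) + 27)^(1/3) + 9/(sqrt(729 - 81*sqrt(3)/16) + 27)^(1/3))/24) + C3*exp(c*(2^(1/3)*3^(5/6)/(sqrt(9 - sqrt(3)/16) + 3)^(1/3) + 2*6^(2/3)*(sqrt(9 - sqrt(3)/16) + 3)^(1/3))/24)*cos(2^(1/3)*c*(-2*2^(1/3)*sqrt(3)*(sqrt(729 - 81*sqrt(3)/16) + 27)^(1/3) + 9/(sqrt(729 - 81*sqrt(3)/16) + 27)^(1/3))/24) + C4*exp(-c*(2^(1/3)*3^(5/6)/(sqrt(9 - sqrt(3)/16) + 3)^(1/3) + 2*6^(2/3)*(sqrt(9 - sqrt(3)/16) + 3)^(1/3))/12) + 3*c^2/8 + 3*sqrt(3)*c/16


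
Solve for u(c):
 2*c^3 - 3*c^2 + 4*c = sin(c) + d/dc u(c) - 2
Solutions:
 u(c) = C1 + c^4/2 - c^3 + 2*c^2 + 2*c + cos(c)


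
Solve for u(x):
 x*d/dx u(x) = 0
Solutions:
 u(x) = C1


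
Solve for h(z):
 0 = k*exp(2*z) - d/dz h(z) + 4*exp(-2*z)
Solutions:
 h(z) = C1 + k*exp(2*z)/2 - 2*exp(-2*z)


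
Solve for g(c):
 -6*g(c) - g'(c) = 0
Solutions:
 g(c) = C1*exp(-6*c)


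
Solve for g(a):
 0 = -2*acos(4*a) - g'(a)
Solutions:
 g(a) = C1 - 2*a*acos(4*a) + sqrt(1 - 16*a^2)/2


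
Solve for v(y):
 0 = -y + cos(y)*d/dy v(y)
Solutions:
 v(y) = C1 + Integral(y/cos(y), y)


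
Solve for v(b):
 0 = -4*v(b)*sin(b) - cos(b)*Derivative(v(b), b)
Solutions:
 v(b) = C1*cos(b)^4


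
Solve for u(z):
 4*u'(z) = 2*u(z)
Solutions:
 u(z) = C1*exp(z/2)


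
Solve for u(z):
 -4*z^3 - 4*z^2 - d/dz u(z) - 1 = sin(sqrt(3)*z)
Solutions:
 u(z) = C1 - z^4 - 4*z^3/3 - z + sqrt(3)*cos(sqrt(3)*z)/3


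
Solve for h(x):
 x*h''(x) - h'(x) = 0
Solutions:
 h(x) = C1 + C2*x^2


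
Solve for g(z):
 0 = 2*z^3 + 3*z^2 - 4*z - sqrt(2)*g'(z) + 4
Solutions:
 g(z) = C1 + sqrt(2)*z^4/4 + sqrt(2)*z^3/2 - sqrt(2)*z^2 + 2*sqrt(2)*z


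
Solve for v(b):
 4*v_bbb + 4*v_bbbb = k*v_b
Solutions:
 v(b) = C1 + C2*exp(-b*((-27*k/8 + sqrt((8 - 27*k)^2/16 - 4)/2 + 1)^(1/3) + 1 + (-27*k/8 + sqrt((8 - 27*k)^2/16 - 4)/2 + 1)^(-1/3))/3) + C3*exp(b*((-27*k/8 + sqrt((8 - 27*k)^2/16 - 4)/2 + 1)^(1/3) - sqrt(3)*I*(-27*k/8 + sqrt((8 - 27*k)^2/16 - 4)/2 + 1)^(1/3) - 2 - 4/((-1 + sqrt(3)*I)*(-27*k/8 + sqrt((8 - 27*k)^2/16 - 4)/2 + 1)^(1/3)))/6) + C4*exp(b*((-27*k/8 + sqrt((8 - 27*k)^2/16 - 4)/2 + 1)^(1/3) + sqrt(3)*I*(-27*k/8 + sqrt((8 - 27*k)^2/16 - 4)/2 + 1)^(1/3) - 2 + 4/((1 + sqrt(3)*I)*(-27*k/8 + sqrt((8 - 27*k)^2/16 - 4)/2 + 1)^(1/3)))/6)


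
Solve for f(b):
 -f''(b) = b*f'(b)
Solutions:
 f(b) = C1 + C2*erf(sqrt(2)*b/2)


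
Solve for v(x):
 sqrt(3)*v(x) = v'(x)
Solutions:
 v(x) = C1*exp(sqrt(3)*x)


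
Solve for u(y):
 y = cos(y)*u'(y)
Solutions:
 u(y) = C1 + Integral(y/cos(y), y)


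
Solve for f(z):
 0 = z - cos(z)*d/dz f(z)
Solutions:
 f(z) = C1 + Integral(z/cos(z), z)


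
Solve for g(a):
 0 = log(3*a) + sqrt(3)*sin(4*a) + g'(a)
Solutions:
 g(a) = C1 - a*log(a) - a*log(3) + a + sqrt(3)*cos(4*a)/4


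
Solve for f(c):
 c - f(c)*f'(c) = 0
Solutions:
 f(c) = -sqrt(C1 + c^2)
 f(c) = sqrt(C1 + c^2)


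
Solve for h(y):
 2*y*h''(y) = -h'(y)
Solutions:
 h(y) = C1 + C2*sqrt(y)


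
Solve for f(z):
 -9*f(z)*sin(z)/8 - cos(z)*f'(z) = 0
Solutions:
 f(z) = C1*cos(z)^(9/8)


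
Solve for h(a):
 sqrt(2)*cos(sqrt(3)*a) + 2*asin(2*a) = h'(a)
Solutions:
 h(a) = C1 + 2*a*asin(2*a) + sqrt(1 - 4*a^2) + sqrt(6)*sin(sqrt(3)*a)/3


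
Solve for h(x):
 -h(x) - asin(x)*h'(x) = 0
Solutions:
 h(x) = C1*exp(-Integral(1/asin(x), x))


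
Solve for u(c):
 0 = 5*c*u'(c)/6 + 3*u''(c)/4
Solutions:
 u(c) = C1 + C2*erf(sqrt(5)*c/3)


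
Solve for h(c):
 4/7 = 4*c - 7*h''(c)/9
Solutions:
 h(c) = C1 + C2*c + 6*c^3/7 - 18*c^2/49


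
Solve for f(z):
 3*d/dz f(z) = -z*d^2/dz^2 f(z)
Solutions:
 f(z) = C1 + C2/z^2


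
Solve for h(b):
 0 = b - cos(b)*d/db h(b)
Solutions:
 h(b) = C1 + Integral(b/cos(b), b)


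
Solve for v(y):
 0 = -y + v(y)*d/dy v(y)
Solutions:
 v(y) = -sqrt(C1 + y^2)
 v(y) = sqrt(C1 + y^2)


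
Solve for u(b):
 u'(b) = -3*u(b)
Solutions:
 u(b) = C1*exp(-3*b)


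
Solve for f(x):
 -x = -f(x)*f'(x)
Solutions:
 f(x) = -sqrt(C1 + x^2)
 f(x) = sqrt(C1 + x^2)


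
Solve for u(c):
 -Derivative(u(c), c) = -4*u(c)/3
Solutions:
 u(c) = C1*exp(4*c/3)


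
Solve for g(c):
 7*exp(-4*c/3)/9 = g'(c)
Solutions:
 g(c) = C1 - 7*exp(-4*c/3)/12


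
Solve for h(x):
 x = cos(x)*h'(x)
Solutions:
 h(x) = C1 + Integral(x/cos(x), x)


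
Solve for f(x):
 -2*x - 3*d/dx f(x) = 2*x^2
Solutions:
 f(x) = C1 - 2*x^3/9 - x^2/3


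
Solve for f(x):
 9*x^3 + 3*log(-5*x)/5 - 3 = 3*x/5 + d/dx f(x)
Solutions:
 f(x) = C1 + 9*x^4/4 - 3*x^2/10 + 3*x*log(-x)/5 + 3*x*(-6 + log(5))/5


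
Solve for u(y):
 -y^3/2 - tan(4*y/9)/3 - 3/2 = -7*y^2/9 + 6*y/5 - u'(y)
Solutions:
 u(y) = C1 + y^4/8 - 7*y^3/27 + 3*y^2/5 + 3*y/2 - 3*log(cos(4*y/9))/4


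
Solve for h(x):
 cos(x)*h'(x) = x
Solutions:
 h(x) = C1 + Integral(x/cos(x), x)


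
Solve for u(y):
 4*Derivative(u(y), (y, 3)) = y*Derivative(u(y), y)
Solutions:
 u(y) = C1 + Integral(C2*airyai(2^(1/3)*y/2) + C3*airybi(2^(1/3)*y/2), y)


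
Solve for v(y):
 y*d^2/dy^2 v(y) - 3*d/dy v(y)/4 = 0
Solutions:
 v(y) = C1 + C2*y^(7/4)


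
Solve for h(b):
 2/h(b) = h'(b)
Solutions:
 h(b) = -sqrt(C1 + 4*b)
 h(b) = sqrt(C1 + 4*b)


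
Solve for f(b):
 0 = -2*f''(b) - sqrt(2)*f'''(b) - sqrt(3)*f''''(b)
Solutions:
 f(b) = C1 + C2*b + (C3*sin(sqrt(6)*b*sqrt(-1 + 4*sqrt(3))/6) + C4*cos(sqrt(6)*b*sqrt(-1 + 4*sqrt(3))/6))*exp(-sqrt(6)*b/6)


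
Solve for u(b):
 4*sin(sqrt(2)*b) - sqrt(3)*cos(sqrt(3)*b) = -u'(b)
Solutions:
 u(b) = C1 + sin(sqrt(3)*b) + 2*sqrt(2)*cos(sqrt(2)*b)


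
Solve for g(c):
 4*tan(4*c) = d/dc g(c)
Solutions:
 g(c) = C1 - log(cos(4*c))


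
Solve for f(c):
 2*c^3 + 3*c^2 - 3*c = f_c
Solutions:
 f(c) = C1 + c^4/2 + c^3 - 3*c^2/2


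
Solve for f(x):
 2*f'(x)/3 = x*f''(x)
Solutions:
 f(x) = C1 + C2*x^(5/3)


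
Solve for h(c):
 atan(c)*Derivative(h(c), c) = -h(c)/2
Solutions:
 h(c) = C1*exp(-Integral(1/atan(c), c)/2)


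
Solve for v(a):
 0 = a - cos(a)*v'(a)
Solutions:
 v(a) = C1 + Integral(a/cos(a), a)


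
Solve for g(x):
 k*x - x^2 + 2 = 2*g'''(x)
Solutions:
 g(x) = C1 + C2*x + C3*x^2 + k*x^4/48 - x^5/120 + x^3/6


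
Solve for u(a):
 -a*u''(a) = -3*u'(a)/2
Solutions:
 u(a) = C1 + C2*a^(5/2)


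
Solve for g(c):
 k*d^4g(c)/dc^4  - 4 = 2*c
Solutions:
 g(c) = C1 + C2*c + C3*c^2 + C4*c^3 + c^5/(60*k) + c^4/(6*k)


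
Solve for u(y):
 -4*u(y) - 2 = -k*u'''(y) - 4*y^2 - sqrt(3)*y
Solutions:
 u(y) = C1*exp(2^(2/3)*y*(1/k)^(1/3)) + C2*exp(2^(2/3)*y*(-1 + sqrt(3)*I)*(1/k)^(1/3)/2) + C3*exp(-2^(2/3)*y*(1 + sqrt(3)*I)*(1/k)^(1/3)/2) + y^2 + sqrt(3)*y/4 - 1/2


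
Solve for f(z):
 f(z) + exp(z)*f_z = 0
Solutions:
 f(z) = C1*exp(exp(-z))


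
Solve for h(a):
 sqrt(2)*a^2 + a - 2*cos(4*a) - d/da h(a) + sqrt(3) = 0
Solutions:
 h(a) = C1 + sqrt(2)*a^3/3 + a^2/2 + sqrt(3)*a - sin(4*a)/2


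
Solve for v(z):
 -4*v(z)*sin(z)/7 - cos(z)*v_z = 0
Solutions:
 v(z) = C1*cos(z)^(4/7)


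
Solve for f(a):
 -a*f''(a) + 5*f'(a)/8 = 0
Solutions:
 f(a) = C1 + C2*a^(13/8)


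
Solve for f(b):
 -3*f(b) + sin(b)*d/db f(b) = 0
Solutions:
 f(b) = C1*(cos(b) - 1)^(3/2)/(cos(b) + 1)^(3/2)


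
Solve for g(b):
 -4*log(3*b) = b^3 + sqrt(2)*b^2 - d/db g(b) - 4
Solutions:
 g(b) = C1 + b^4/4 + sqrt(2)*b^3/3 + 4*b*log(b) - 8*b + b*log(81)


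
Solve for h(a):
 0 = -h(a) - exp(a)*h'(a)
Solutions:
 h(a) = C1*exp(exp(-a))


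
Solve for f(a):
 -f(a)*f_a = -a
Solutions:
 f(a) = -sqrt(C1 + a^2)
 f(a) = sqrt(C1 + a^2)


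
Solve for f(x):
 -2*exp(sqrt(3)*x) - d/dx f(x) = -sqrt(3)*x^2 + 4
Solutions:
 f(x) = C1 + sqrt(3)*x^3/3 - 4*x - 2*sqrt(3)*exp(sqrt(3)*x)/3


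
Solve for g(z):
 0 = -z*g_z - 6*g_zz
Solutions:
 g(z) = C1 + C2*erf(sqrt(3)*z/6)


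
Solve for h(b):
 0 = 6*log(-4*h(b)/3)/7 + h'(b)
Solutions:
 7*Integral(1/(log(-_y) - log(3) + 2*log(2)), (_y, h(b)))/6 = C1 - b


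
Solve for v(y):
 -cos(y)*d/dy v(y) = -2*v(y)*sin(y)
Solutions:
 v(y) = C1/cos(y)^2


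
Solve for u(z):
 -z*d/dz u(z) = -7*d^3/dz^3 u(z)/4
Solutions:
 u(z) = C1 + Integral(C2*airyai(14^(2/3)*z/7) + C3*airybi(14^(2/3)*z/7), z)


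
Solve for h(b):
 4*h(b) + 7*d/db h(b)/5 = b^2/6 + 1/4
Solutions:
 h(b) = C1*exp(-20*b/7) + b^2/24 - 7*b/240 + 349/4800


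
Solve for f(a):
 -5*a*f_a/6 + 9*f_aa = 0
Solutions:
 f(a) = C1 + C2*erfi(sqrt(15)*a/18)


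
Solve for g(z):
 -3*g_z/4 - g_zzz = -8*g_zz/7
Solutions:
 g(z) = C1 + (C2*sin(sqrt(83)*z/14) + C3*cos(sqrt(83)*z/14))*exp(4*z/7)


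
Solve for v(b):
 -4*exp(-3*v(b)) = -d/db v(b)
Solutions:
 v(b) = log(C1 + 12*b)/3
 v(b) = log((-3^(1/3) - 3^(5/6)*I)*(C1 + 4*b)^(1/3)/2)
 v(b) = log((-3^(1/3) + 3^(5/6)*I)*(C1 + 4*b)^(1/3)/2)


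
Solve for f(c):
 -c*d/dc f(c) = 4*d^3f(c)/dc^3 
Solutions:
 f(c) = C1 + Integral(C2*airyai(-2^(1/3)*c/2) + C3*airybi(-2^(1/3)*c/2), c)


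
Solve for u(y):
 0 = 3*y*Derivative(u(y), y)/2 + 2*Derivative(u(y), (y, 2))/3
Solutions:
 u(y) = C1 + C2*erf(3*sqrt(2)*y/4)


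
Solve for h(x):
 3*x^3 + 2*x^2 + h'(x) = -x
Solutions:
 h(x) = C1 - 3*x^4/4 - 2*x^3/3 - x^2/2


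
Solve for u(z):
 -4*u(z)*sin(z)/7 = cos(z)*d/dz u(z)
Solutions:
 u(z) = C1*cos(z)^(4/7)


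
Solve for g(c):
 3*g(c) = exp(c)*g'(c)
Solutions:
 g(c) = C1*exp(-3*exp(-c))


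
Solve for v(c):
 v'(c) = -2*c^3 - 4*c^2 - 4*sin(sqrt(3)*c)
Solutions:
 v(c) = C1 - c^4/2 - 4*c^3/3 + 4*sqrt(3)*cos(sqrt(3)*c)/3


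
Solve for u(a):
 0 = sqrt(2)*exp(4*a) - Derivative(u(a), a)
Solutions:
 u(a) = C1 + sqrt(2)*exp(4*a)/4


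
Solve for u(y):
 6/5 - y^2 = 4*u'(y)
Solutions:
 u(y) = C1 - y^3/12 + 3*y/10


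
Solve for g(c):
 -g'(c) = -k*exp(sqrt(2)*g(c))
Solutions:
 g(c) = sqrt(2)*(2*log(-1/(C1 + c*k)) - log(2))/4


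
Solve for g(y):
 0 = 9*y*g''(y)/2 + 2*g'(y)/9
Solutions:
 g(y) = C1 + C2*y^(77/81)


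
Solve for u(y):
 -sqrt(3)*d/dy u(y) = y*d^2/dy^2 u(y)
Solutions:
 u(y) = C1 + C2*y^(1 - sqrt(3))


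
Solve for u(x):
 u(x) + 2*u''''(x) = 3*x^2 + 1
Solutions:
 u(x) = 3*x^2 + (C1*sin(2^(1/4)*x/2) + C2*cos(2^(1/4)*x/2))*exp(-2^(1/4)*x/2) + (C3*sin(2^(1/4)*x/2) + C4*cos(2^(1/4)*x/2))*exp(2^(1/4)*x/2) + 1


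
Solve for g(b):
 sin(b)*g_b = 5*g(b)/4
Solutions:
 g(b) = C1*(cos(b) - 1)^(5/8)/(cos(b) + 1)^(5/8)


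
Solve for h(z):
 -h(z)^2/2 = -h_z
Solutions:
 h(z) = -2/(C1 + z)


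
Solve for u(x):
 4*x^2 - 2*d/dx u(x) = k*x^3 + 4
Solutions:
 u(x) = C1 - k*x^4/8 + 2*x^3/3 - 2*x


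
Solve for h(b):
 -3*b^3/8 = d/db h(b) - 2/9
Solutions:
 h(b) = C1 - 3*b^4/32 + 2*b/9


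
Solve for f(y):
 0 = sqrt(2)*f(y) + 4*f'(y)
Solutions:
 f(y) = C1*exp(-sqrt(2)*y/4)


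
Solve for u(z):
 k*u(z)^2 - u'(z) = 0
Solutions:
 u(z) = -1/(C1 + k*z)


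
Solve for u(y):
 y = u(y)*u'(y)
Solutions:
 u(y) = -sqrt(C1 + y^2)
 u(y) = sqrt(C1 + y^2)


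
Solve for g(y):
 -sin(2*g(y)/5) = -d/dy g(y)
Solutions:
 -y + 5*log(cos(2*g(y)/5) - 1)/4 - 5*log(cos(2*g(y)/5) + 1)/4 = C1


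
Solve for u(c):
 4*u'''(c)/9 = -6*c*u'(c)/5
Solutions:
 u(c) = C1 + Integral(C2*airyai(-3*10^(2/3)*c/10) + C3*airybi(-3*10^(2/3)*c/10), c)


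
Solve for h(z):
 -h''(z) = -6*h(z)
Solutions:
 h(z) = C1*exp(-sqrt(6)*z) + C2*exp(sqrt(6)*z)


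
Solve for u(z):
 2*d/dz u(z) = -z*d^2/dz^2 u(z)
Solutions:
 u(z) = C1 + C2/z


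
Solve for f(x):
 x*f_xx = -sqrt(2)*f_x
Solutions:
 f(x) = C1 + C2*x^(1 - sqrt(2))


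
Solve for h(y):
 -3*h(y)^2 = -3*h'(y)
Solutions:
 h(y) = -1/(C1 + y)


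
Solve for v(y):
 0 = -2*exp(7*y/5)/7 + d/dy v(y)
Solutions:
 v(y) = C1 + 10*exp(7*y/5)/49


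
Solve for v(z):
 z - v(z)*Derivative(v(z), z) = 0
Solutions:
 v(z) = -sqrt(C1 + z^2)
 v(z) = sqrt(C1 + z^2)


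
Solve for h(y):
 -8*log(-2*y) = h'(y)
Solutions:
 h(y) = C1 - 8*y*log(-y) + 8*y*(1 - log(2))


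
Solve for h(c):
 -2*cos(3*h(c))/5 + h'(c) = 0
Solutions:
 -2*c/5 - log(sin(3*h(c)) - 1)/6 + log(sin(3*h(c)) + 1)/6 = C1


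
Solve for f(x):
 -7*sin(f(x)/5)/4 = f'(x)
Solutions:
 7*x/4 + 5*log(cos(f(x)/5) - 1)/2 - 5*log(cos(f(x)/5) + 1)/2 = C1


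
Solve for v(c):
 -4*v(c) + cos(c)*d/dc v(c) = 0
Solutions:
 v(c) = C1*(sin(c)^2 + 2*sin(c) + 1)/(sin(c)^2 - 2*sin(c) + 1)


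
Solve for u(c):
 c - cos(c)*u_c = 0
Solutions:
 u(c) = C1 + Integral(c/cos(c), c)


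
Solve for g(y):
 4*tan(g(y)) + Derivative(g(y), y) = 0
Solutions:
 g(y) = pi - asin(C1*exp(-4*y))
 g(y) = asin(C1*exp(-4*y))


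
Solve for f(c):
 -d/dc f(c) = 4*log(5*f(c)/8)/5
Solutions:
 -5*Integral(1/(-log(_y) - log(5) + 3*log(2)), (_y, f(c)))/4 = C1 - c


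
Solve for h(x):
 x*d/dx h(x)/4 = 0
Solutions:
 h(x) = C1


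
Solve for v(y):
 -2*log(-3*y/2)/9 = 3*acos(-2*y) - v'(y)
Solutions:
 v(y) = C1 + 2*y*log(-y)/9 + 3*y*acos(-2*y) - 2*y/9 - 2*y*log(2)/9 + 2*y*log(3)/9 + 3*sqrt(1 - 4*y^2)/2


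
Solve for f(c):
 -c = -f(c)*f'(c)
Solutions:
 f(c) = -sqrt(C1 + c^2)
 f(c) = sqrt(C1 + c^2)


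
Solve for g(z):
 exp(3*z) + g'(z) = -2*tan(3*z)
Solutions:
 g(z) = C1 - exp(3*z)/3 + 2*log(cos(3*z))/3


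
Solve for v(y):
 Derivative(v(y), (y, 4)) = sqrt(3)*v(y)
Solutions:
 v(y) = C1*exp(-3^(1/8)*y) + C2*exp(3^(1/8)*y) + C3*sin(3^(1/8)*y) + C4*cos(3^(1/8)*y)


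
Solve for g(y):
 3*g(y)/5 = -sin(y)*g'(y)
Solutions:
 g(y) = C1*(cos(y) + 1)^(3/10)/(cos(y) - 1)^(3/10)


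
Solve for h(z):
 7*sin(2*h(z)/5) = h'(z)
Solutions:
 -7*z + 5*log(cos(2*h(z)/5) - 1)/4 - 5*log(cos(2*h(z)/5) + 1)/4 = C1


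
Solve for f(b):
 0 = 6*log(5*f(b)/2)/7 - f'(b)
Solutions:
 7*Integral(1/(-log(_y) - log(5) + log(2)), (_y, f(b)))/6 = C1 - b


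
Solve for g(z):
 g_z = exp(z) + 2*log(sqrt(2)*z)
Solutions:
 g(z) = C1 + 2*z*log(z) + z*(-2 + log(2)) + exp(z)


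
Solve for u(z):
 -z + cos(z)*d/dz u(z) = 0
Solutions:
 u(z) = C1 + Integral(z/cos(z), z)


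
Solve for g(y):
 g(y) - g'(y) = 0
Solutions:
 g(y) = C1*exp(y)


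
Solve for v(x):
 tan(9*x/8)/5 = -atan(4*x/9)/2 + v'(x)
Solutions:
 v(x) = C1 + x*atan(4*x/9)/2 - 9*log(16*x^2 + 81)/16 - 8*log(cos(9*x/8))/45


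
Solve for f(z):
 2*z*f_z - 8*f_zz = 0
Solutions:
 f(z) = C1 + C2*erfi(sqrt(2)*z/4)


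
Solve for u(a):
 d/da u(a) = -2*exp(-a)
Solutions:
 u(a) = C1 + 2*exp(-a)


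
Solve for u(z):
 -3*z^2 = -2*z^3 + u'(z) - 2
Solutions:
 u(z) = C1 + z^4/2 - z^3 + 2*z


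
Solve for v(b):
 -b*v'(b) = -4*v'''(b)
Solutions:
 v(b) = C1 + Integral(C2*airyai(2^(1/3)*b/2) + C3*airybi(2^(1/3)*b/2), b)


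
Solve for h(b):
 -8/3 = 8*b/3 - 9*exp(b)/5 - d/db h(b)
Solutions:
 h(b) = C1 + 4*b^2/3 + 8*b/3 - 9*exp(b)/5


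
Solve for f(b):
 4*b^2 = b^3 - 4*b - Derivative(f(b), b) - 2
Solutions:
 f(b) = C1 + b^4/4 - 4*b^3/3 - 2*b^2 - 2*b


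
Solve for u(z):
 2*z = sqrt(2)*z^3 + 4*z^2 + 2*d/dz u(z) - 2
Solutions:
 u(z) = C1 - sqrt(2)*z^4/8 - 2*z^3/3 + z^2/2 + z


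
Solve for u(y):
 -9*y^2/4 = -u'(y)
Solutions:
 u(y) = C1 + 3*y^3/4


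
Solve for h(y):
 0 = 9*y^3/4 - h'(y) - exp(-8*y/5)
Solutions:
 h(y) = C1 + 9*y^4/16 + 5*exp(-8*y/5)/8


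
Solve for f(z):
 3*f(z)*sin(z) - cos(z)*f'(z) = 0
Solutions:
 f(z) = C1/cos(z)^3


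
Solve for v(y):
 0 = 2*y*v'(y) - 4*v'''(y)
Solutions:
 v(y) = C1 + Integral(C2*airyai(2^(2/3)*y/2) + C3*airybi(2^(2/3)*y/2), y)


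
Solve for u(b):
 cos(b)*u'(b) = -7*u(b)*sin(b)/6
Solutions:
 u(b) = C1*cos(b)^(7/6)


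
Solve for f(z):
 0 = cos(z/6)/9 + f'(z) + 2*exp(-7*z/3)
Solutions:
 f(z) = C1 - 2*sin(z/6)/3 + 6*exp(-7*z/3)/7


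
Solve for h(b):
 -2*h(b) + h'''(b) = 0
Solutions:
 h(b) = C3*exp(2^(1/3)*b) + (C1*sin(2^(1/3)*sqrt(3)*b/2) + C2*cos(2^(1/3)*sqrt(3)*b/2))*exp(-2^(1/3)*b/2)


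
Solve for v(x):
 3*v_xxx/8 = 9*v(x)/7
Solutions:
 v(x) = C3*exp(2*3^(1/3)*7^(2/3)*x/7) + (C1*sin(3^(5/6)*7^(2/3)*x/7) + C2*cos(3^(5/6)*7^(2/3)*x/7))*exp(-3^(1/3)*7^(2/3)*x/7)


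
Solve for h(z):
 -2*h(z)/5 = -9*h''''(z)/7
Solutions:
 h(z) = C1*exp(-14^(1/4)*sqrt(3)*5^(3/4)*z/15) + C2*exp(14^(1/4)*sqrt(3)*5^(3/4)*z/15) + C3*sin(14^(1/4)*sqrt(3)*5^(3/4)*z/15) + C4*cos(14^(1/4)*sqrt(3)*5^(3/4)*z/15)


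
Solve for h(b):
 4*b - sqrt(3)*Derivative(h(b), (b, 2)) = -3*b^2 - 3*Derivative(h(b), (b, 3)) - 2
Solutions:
 h(b) = C1 + C2*b + C3*exp(sqrt(3)*b/3) + sqrt(3)*b^4/12 + b^3*(2*sqrt(3)/9 + 1) + b^2*(2 + 10*sqrt(3)/3)


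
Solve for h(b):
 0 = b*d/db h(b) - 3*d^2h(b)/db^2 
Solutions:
 h(b) = C1 + C2*erfi(sqrt(6)*b/6)


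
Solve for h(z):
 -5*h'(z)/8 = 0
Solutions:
 h(z) = C1


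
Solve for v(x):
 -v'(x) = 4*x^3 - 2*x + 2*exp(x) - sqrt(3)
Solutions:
 v(x) = C1 - x^4 + x^2 + sqrt(3)*x - 2*exp(x)


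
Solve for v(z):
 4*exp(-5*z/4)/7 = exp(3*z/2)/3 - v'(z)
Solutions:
 v(z) = C1 + 2*exp(3*z/2)/9 + 16*exp(-5*z/4)/35


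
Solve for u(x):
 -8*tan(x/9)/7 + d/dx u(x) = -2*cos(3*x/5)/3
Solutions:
 u(x) = C1 - 72*log(cos(x/9))/7 - 10*sin(3*x/5)/9


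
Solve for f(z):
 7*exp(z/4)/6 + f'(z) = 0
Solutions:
 f(z) = C1 - 14*exp(z/4)/3


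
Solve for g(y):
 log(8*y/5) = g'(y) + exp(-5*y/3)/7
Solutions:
 g(y) = C1 + y*log(y) + y*(-log(5) - 1 + 3*log(2)) + 3*exp(-5*y/3)/35


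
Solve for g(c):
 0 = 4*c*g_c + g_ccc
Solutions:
 g(c) = C1 + Integral(C2*airyai(-2^(2/3)*c) + C3*airybi(-2^(2/3)*c), c)


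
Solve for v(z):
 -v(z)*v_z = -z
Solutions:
 v(z) = -sqrt(C1 + z^2)
 v(z) = sqrt(C1 + z^2)


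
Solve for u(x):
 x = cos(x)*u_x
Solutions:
 u(x) = C1 + Integral(x/cos(x), x)


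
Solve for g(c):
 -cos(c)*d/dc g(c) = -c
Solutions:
 g(c) = C1 + Integral(c/cos(c), c)


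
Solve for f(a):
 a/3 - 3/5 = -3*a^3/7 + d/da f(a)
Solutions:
 f(a) = C1 + 3*a^4/28 + a^2/6 - 3*a/5


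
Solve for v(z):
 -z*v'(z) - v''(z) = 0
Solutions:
 v(z) = C1 + C2*erf(sqrt(2)*z/2)


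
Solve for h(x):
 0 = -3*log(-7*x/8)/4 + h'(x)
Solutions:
 h(x) = C1 + 3*x*log(-x)/4 + 3*x*(-3*log(2) - 1 + log(7))/4


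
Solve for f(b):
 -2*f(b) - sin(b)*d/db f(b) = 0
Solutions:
 f(b) = C1*(cos(b) + 1)/(cos(b) - 1)


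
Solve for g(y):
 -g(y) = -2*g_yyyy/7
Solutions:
 g(y) = C1*exp(-2^(3/4)*7^(1/4)*y/2) + C2*exp(2^(3/4)*7^(1/4)*y/2) + C3*sin(2^(3/4)*7^(1/4)*y/2) + C4*cos(2^(3/4)*7^(1/4)*y/2)


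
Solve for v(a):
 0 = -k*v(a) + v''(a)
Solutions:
 v(a) = C1*exp(-a*sqrt(k)) + C2*exp(a*sqrt(k))


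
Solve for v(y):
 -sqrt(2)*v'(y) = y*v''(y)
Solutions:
 v(y) = C1 + C2*y^(1 - sqrt(2))


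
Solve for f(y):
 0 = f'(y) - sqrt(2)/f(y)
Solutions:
 f(y) = -sqrt(C1 + 2*sqrt(2)*y)
 f(y) = sqrt(C1 + 2*sqrt(2)*y)


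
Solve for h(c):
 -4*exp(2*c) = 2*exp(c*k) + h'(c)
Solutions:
 h(c) = C1 - 2*exp(2*c) - 2*exp(c*k)/k


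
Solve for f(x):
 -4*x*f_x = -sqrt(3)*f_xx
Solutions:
 f(x) = C1 + C2*erfi(sqrt(2)*3^(3/4)*x/3)


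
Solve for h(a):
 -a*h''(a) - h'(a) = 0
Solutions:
 h(a) = C1 + C2*log(a)


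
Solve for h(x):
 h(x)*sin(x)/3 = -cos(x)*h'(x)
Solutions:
 h(x) = C1*cos(x)^(1/3)


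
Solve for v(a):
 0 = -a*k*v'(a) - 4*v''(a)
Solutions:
 v(a) = Piecewise((-sqrt(2)*sqrt(pi)*C1*erf(sqrt(2)*a*sqrt(k)/4)/sqrt(k) - C2, (k > 0) | (k < 0)), (-C1*a - C2, True))


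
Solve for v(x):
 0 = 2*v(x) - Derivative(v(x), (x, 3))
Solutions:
 v(x) = C3*exp(2^(1/3)*x) + (C1*sin(2^(1/3)*sqrt(3)*x/2) + C2*cos(2^(1/3)*sqrt(3)*x/2))*exp(-2^(1/3)*x/2)


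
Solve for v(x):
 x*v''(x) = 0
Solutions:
 v(x) = C1 + C2*x


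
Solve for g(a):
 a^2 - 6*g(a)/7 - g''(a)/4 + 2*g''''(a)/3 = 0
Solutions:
 g(a) = C1*exp(-sqrt(21)*a*sqrt(7 + sqrt(1841))/28) + C2*exp(sqrt(21)*a*sqrt(7 + sqrt(1841))/28) + C3*sin(sqrt(21)*a*sqrt(-7 + sqrt(1841))/28) + C4*cos(sqrt(21)*a*sqrt(-7 + sqrt(1841))/28) + 7*a^2/6 - 49/72


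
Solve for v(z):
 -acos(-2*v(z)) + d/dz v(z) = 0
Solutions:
 Integral(1/acos(-2*_y), (_y, v(z))) = C1 + z


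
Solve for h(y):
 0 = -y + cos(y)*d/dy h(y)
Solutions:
 h(y) = C1 + Integral(y/cos(y), y)


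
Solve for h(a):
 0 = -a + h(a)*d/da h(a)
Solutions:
 h(a) = -sqrt(C1 + a^2)
 h(a) = sqrt(C1 + a^2)


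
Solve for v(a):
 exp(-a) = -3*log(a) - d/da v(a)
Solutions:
 v(a) = C1 - 3*a*log(a) + 3*a + exp(-a)


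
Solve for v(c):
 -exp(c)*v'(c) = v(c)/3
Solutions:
 v(c) = C1*exp(exp(-c)/3)


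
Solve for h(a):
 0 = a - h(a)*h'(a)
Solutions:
 h(a) = -sqrt(C1 + a^2)
 h(a) = sqrt(C1 + a^2)


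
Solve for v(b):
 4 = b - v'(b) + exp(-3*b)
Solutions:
 v(b) = C1 + b^2/2 - 4*b - exp(-3*b)/3


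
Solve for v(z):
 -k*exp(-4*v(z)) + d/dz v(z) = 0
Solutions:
 v(z) = log(-I*(C1 + 4*k*z)^(1/4))
 v(z) = log(I*(C1 + 4*k*z)^(1/4))
 v(z) = log(-(C1 + 4*k*z)^(1/4))
 v(z) = log(C1 + 4*k*z)/4


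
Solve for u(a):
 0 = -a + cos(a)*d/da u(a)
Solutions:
 u(a) = C1 + Integral(a/cos(a), a)


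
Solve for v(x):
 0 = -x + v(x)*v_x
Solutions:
 v(x) = -sqrt(C1 + x^2)
 v(x) = sqrt(C1 + x^2)


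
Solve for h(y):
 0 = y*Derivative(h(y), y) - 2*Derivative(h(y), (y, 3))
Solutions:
 h(y) = C1 + Integral(C2*airyai(2^(2/3)*y/2) + C3*airybi(2^(2/3)*y/2), y)


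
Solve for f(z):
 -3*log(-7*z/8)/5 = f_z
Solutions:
 f(z) = C1 - 3*z*log(-z)/5 + 3*z*(-log(7) + 1 + 3*log(2))/5


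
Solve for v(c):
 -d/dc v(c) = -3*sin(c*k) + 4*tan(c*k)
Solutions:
 v(c) = C1 - 4*Piecewise((-log(cos(c*k))/k, Ne(k, 0)), (0, True)) + 3*Piecewise((-cos(c*k)/k, Ne(k, 0)), (0, True))


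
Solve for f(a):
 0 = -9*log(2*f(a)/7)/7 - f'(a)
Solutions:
 7*Integral(1/(log(_y) - log(7) + log(2)), (_y, f(a)))/9 = C1 - a


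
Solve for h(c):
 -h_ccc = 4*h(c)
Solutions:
 h(c) = C3*exp(-2^(2/3)*c) + (C1*sin(2^(2/3)*sqrt(3)*c/2) + C2*cos(2^(2/3)*sqrt(3)*c/2))*exp(2^(2/3)*c/2)


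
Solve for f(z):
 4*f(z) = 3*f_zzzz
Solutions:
 f(z) = C1*exp(-sqrt(2)*3^(3/4)*z/3) + C2*exp(sqrt(2)*3^(3/4)*z/3) + C3*sin(sqrt(2)*3^(3/4)*z/3) + C4*cos(sqrt(2)*3^(3/4)*z/3)


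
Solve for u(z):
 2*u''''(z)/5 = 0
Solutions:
 u(z) = C1 + C2*z + C3*z^2 + C4*z^3


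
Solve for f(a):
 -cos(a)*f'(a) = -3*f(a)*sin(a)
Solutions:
 f(a) = C1/cos(a)^3


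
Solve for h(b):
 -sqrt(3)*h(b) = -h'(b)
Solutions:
 h(b) = C1*exp(sqrt(3)*b)


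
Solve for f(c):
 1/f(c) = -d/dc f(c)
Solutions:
 f(c) = -sqrt(C1 - 2*c)
 f(c) = sqrt(C1 - 2*c)


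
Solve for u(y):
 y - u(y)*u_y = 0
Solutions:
 u(y) = -sqrt(C1 + y^2)
 u(y) = sqrt(C1 + y^2)


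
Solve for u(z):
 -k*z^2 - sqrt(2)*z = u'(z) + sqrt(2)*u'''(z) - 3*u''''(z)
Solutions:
 u(z) = C1 + C2*exp(z*(-2^(2/3)*(4*sqrt(2) + 243 + sqrt(-32 + (4*sqrt(2) + 243)^2))^(1/3) - 4*2^(1/3)/(4*sqrt(2) + 243 + sqrt(-32 + (4*sqrt(2) + 243)^2))^(1/3) + 4*sqrt(2))/36)*sin(2^(1/3)*sqrt(3)*z*(-2^(1/3)*(4*sqrt(2) + 243 + sqrt(-32 + (4*sqrt(2) + 243)^2))^(1/3) + 4/(4*sqrt(2) + 243 + sqrt(-32 + (4*sqrt(2) + 243)^2))^(1/3))/36) + C3*exp(z*(-2^(2/3)*(4*sqrt(2) + 243 + sqrt(-32 + (4*sqrt(2) + 243)^2))^(1/3) - 4*2^(1/3)/(4*sqrt(2) + 243 + sqrt(-32 + (4*sqrt(2) + 243)^2))^(1/3) + 4*sqrt(2))/36)*cos(2^(1/3)*sqrt(3)*z*(-2^(1/3)*(4*sqrt(2) + 243 + sqrt(-32 + (4*sqrt(2) + 243)^2))^(1/3) + 4/(4*sqrt(2) + 243 + sqrt(-32 + (4*sqrt(2) + 243)^2))^(1/3))/36) + C4*exp(z*(4*2^(1/3)/(4*sqrt(2) + 243 + sqrt(-32 + (4*sqrt(2) + 243)^2))^(1/3) + 2*sqrt(2) + 2^(2/3)*(4*sqrt(2) + 243 + sqrt(-32 + (4*sqrt(2) + 243)^2))^(1/3))/18) - k*z^3/3 + 2*sqrt(2)*k*z - sqrt(2)*z^2/2


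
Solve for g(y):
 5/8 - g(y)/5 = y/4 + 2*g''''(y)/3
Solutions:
 g(y) = -5*y/4 + (C1*sin(5^(3/4)*6^(1/4)*y/10) + C2*cos(5^(3/4)*6^(1/4)*y/10))*exp(-5^(3/4)*6^(1/4)*y/10) + (C3*sin(5^(3/4)*6^(1/4)*y/10) + C4*cos(5^(3/4)*6^(1/4)*y/10))*exp(5^(3/4)*6^(1/4)*y/10) + 25/8
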